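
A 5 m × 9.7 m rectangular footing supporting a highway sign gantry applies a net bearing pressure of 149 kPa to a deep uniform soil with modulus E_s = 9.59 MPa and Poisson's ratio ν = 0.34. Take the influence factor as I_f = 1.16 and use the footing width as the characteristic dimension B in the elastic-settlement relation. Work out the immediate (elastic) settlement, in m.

S_e ≈ 0.0797 m

Immediate (elastic) settlement: S_e = q·B·(1−ν²)/E_s · I_f.
E_s = 9.59 MPa = 9590 kPa.
S_e = 149 × 5 × (1 − 0.34²) / 9590 × 1.16
    = 149 × 5 × 0.8844 / 9590 × 1.16
    = 0.0797 m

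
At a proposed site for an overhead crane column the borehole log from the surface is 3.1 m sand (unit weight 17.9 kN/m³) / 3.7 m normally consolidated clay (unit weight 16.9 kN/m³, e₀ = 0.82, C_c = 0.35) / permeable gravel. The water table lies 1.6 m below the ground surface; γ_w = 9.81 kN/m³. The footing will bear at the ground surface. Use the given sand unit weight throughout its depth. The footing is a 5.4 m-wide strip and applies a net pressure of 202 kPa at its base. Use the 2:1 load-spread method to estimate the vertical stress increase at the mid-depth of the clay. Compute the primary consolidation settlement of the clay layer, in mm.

S_c ≈ 335 mm

Mid-depth of clay below the ground surface: z = 3.1 + 3.7/2 = 4.95 m.
Total vertical stress at mid-clay: σ_v = 17.9×3.1 + 16.9×1.85 = 86.755 kPa.
Pore pressure: u = 9.81×(4.95 − 1.6) = 32.864 kPa.
Initial effective stress: σ'_0 = σ_v − u = 86.755 − 32.864 = 53.891 kPa.
Stress increase at mid-clay by the 2:1 spreading method:
Δσ = qB/(B+z) = 202×5.4/(5.4+4.95) = 105.39 kPa
Final effective stress: σ'_f = σ'_0 + Δσ = 53.891 + 105.39 = 159.28 kPa.
Normally consolidated clay, so the full stress increment lies on the virgin compression line:
S_c = C_c·H/(1+e₀)·log₁₀(σ'_f/σ'_0) = 0.35×3.7/(1+0.82)×log₁₀(159.28/53.891)
    = 0.71154 × 0.47065 = 0.3349 m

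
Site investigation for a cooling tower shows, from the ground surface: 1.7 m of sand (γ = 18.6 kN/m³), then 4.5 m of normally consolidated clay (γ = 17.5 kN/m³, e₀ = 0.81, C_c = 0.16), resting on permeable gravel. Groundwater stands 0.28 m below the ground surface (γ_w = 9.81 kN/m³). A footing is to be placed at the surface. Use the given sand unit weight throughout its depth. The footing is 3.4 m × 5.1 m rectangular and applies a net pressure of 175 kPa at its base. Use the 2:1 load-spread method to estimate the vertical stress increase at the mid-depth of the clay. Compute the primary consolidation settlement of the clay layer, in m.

Mid-depth of clay below the ground surface: z = 1.7 + 4.5/2 = 3.95 m.
Total vertical stress at mid-clay: σ_v = 18.6×1.7 + 17.5×2.25 = 70.995 kPa.
Pore pressure: u = 9.81×(3.95 − 0.28) = 36.003 kPa.
Initial effective stress: σ'_0 = σ_v − u = 70.995 − 36.003 = 34.992 kPa.
Stress increase at mid-clay by the 2:1 spreading method:
Δσ = qBL/((B+z)(L+z)) = 175×3.4×5.1/((3.4+3.95)(5.1+3.95)) = 45.62 kPa
Final effective stress: σ'_f = σ'_0 + Δσ = 34.992 + 45.62 = 80.612 kPa.
Normally consolidated clay, so the full stress increment lies on the virgin compression line:
S_c = C_c·H/(1+e₀)·log₁₀(σ'_f/σ'_0) = 0.16×4.5/(1+0.81)×log₁₀(80.612/34.992)
    = 0.39779 × 0.36243 = 0.1442 m

S_c ≈ 0.144 m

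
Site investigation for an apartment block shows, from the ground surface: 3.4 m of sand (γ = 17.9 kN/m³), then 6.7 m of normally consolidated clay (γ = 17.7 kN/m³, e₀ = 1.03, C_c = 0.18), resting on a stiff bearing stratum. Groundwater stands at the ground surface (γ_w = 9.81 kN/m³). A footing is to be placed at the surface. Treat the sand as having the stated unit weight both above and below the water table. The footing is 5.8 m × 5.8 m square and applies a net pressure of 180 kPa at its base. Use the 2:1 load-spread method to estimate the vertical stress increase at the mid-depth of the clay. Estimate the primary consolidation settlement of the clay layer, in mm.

S_c ≈ 139 mm

Mid-depth of clay below the ground surface: z = 3.4 + 6.7/2 = 6.75 m.
Total vertical stress at mid-clay: σ_v = 17.9×3.4 + 17.7×3.35 = 120.16 kPa.
Pore pressure: u = 9.81×(6.75 − 0) = 66.218 kPa.
Initial effective stress: σ'_0 = σ_v − u = 120.16 − 66.218 = 53.942 kPa.
Stress increase at mid-clay by the 2:1 spreading method:
Δσ = qBL/((B+z)(L+z)) = 180×5.8×5.8/((5.8+6.75)(5.8+6.75)) = 38.445 kPa
Final effective stress: σ'_f = σ'_0 + Δσ = 53.942 + 38.445 = 92.387 kPa.
Normally consolidated clay, so the full stress increment lies on the virgin compression line:
S_c = C_c·H/(1+e₀)·log₁₀(σ'_f/σ'_0) = 0.18×6.7/(1+1.03)×log₁₀(92.387/53.942)
    = 0.59409 × 0.23368 = 0.1388 m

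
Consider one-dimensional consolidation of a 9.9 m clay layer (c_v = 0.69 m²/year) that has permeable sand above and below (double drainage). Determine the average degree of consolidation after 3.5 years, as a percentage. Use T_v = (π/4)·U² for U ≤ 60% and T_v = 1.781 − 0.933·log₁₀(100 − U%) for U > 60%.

Drainage path length: H_d = H/2 = 4.95 m (double drainage).
T_v = c_v·t/H_d² = 0.69×3.5/4.95² = 0.098561.
T_v = 0.098561 corresponds to the U ≤ 60% branch:
U = √(4T_v/π) = 0.3542

U ≈ 35.4 %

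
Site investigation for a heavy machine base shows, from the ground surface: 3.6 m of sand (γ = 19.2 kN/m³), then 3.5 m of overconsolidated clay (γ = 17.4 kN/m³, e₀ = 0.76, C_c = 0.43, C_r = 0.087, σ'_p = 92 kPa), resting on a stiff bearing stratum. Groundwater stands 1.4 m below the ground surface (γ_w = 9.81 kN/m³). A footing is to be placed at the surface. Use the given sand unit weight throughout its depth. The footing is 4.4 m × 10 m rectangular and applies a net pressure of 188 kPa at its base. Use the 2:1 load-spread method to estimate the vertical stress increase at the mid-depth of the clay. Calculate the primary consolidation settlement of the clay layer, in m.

Mid-depth of clay below the ground surface: z = 3.6 + 3.5/2 = 5.35 m.
Total vertical stress at mid-clay: σ_v = 19.2×3.6 + 17.4×1.75 = 99.57 kPa.
Pore pressure: u = 9.81×(5.35 − 1.4) = 38.75 kPa.
Initial effective stress: σ'_0 = σ_v − u = 99.57 − 38.75 = 60.82 kPa.
Stress increase at mid-clay by the 2:1 spreading method:
Δσ = qBL/((B+z)(L+z)) = 188×4.4×10/((4.4+5.35)(10+5.35)) = 55.271 kPa
Final effective stress: σ'_f = 60.82 + 55.271 = 116.09 kPa.
σ'_f = 116.09 > σ'_p = 92 kPa, so the stress path crosses the preconsolidation pressure — recompression up to σ'_p, then virgin compression beyond:
S_c = H/(1+e₀)·[C_r·log₁₀(σ'_p/σ'_0) + C_c·log₁₀(σ'_f/σ'_p)]
    = 3.5/1.76 × [0.087×log₁₀(92/60.82) + 0.43×log₁₀(116.09/92)]
    = 1.9886 × [0.015638 + 0.043433] = 0.1175 m

S_c ≈ 0.117 m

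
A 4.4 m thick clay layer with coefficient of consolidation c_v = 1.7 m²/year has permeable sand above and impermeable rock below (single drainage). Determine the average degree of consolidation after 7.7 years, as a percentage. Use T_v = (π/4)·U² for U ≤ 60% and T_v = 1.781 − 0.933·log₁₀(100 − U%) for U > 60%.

U ≈ 84.7 %

Drainage path length: H_d = H = 4.4 m (single drainage).
T_v = c_v·t/H_d² = 1.7×7.7/4.4² = 0.67614.
T_v = 0.67614 corresponds to the U > 60% branch:
U = 1 − 10^((1.781 − T_v)/0.933)/100 = 0.8472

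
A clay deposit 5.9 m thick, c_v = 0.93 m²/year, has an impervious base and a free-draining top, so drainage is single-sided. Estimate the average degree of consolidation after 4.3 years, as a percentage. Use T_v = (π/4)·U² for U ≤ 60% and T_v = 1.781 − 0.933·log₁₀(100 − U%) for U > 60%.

U ≈ 38.2 %

Drainage path length: H_d = H = 5.9 m (single drainage).
T_v = c_v·t/H_d² = 0.93×4.3/5.9² = 0.11488.
T_v = 0.11488 corresponds to the U ≤ 60% branch:
U = √(4T_v/π) = 0.3825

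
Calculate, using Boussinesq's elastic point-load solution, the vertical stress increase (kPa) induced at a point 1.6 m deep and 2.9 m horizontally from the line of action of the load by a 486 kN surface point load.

Boussinesq vertical stress below a point load on an elastic half-space:
Δσ_z = 3P/(2πz²) · [1 + (r/z)²]^(−5/2)
r/z = 2.9/1.6 = 1.8125; [1+(r/z)²]^(−5/2) = 0.026308.
Δσ_z = 3×486/(2π×1.6²) × 0.026308 = 90.644 × 0.026308 = 2.385 kPa

Δσ_z ≈ 2.38 kPa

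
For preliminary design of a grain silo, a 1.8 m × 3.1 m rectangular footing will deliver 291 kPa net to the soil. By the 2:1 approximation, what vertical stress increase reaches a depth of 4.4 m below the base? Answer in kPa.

Δσ_z ≈ 34.9 kPa

By the 2:1 method the load spreads at 1 horizontal : 2 vertical, so at depth z the loaded area has grown by z in each plan dimension:
Δσ = qBL/((B+z)(L+z)) = 291×1.8×3.1/((1.8+4.4)(3.1+4.4)) = 34.92 kPa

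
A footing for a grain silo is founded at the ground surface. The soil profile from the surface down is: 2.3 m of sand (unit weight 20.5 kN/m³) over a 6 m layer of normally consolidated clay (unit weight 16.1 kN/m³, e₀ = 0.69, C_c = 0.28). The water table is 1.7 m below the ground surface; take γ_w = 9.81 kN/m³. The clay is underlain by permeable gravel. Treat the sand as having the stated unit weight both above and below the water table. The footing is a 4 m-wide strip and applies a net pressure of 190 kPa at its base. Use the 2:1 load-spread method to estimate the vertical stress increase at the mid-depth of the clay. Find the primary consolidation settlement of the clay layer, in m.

S_c ≈ 0.371 m

Mid-depth of clay below the ground surface: z = 2.3 + 6/2 = 5.3 m.
Total vertical stress at mid-clay: σ_v = 20.5×2.3 + 16.1×3 = 95.45 kPa.
Pore pressure: u = 9.81×(5.3 − 1.7) = 35.316 kPa.
Initial effective stress: σ'_0 = σ_v − u = 95.45 − 35.316 = 60.134 kPa.
Stress increase at mid-clay by the 2:1 spreading method:
Δσ = qB/(B+z) = 190×4/(4+5.3) = 81.72 kPa
Final effective stress: σ'_f = σ'_0 + Δσ = 60.134 + 81.72 = 141.85 kPa.
Normally consolidated clay, so the full stress increment lies on the virgin compression line:
S_c = C_c·H/(1+e₀)·log₁₀(σ'_f/σ'_0) = 0.28×6/(1+0.69)×log₁₀(141.85/60.134)
    = 0.99408 × 0.37271 = 0.3705 m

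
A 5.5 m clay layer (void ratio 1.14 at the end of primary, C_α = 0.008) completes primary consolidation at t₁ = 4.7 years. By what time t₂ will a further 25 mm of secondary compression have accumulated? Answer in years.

t₂ ≈ 77.3 years

S_s = C_α·H/(1+e_p)·log₁₀(t₂/t₁) ⇒ log₁₀(t₂/t₁) = S_s·(1+e_p)/(C_α·H).
log₁₀(t₂/t₁) = 0.025 × (1+1.14) / (0.008×5.5) = 1.216
t₂ = t₁ × 10^1.216 = 4.7 × 16.44 = 77.27 years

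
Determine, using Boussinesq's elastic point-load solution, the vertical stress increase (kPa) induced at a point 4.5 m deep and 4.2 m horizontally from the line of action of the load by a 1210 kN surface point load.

Boussinesq vertical stress below a point load on an elastic half-space:
Δσ_z = 3P/(2πz²) · [1 + (r/z)²]^(−5/2)
r/z = 4.2/4.5 = 0.93333; [1+(r/z)²]^(−5/2) = 0.20881.
Δσ_z = 3×1210/(2π×4.5²) × 0.20881 = 28.53 × 0.20881 = 5.957 kPa

Δσ_z ≈ 5.96 kPa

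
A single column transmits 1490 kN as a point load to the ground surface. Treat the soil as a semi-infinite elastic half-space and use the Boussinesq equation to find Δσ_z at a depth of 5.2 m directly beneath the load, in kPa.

Δσ_z ≈ 26.3 kPa

Boussinesq vertical stress below a point load on an elastic half-space:
Δσ_z = 3P/(2πz²) · [1 + (r/z)²]^(−5/2)
r/z = 0/5.2 = 0; [1+(r/z)²]^(−5/2) = 1.
Δσ_z = 3×1490/(2π×5.2²) × 1 = 26.31 × 1 = 26.31 kPa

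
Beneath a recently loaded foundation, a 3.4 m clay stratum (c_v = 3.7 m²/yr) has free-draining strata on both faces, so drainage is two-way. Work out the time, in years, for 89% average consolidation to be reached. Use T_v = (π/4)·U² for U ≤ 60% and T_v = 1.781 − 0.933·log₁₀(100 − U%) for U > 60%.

t ≈ 0.632 years

Drainage path length: H_d = H/2 = 1.7 m (double drainage).
U > 60%: T_v = 1.781 − 0.933·log₁₀(100 − 89) = 0.80938.
t = T_v·H_d²/c_v = 0.80938×1.7²/3.7 = 0.6322 years.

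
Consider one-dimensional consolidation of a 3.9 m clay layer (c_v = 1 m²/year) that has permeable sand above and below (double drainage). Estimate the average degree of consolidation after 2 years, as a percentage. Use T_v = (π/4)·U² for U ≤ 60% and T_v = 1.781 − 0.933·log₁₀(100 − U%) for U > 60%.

Drainage path length: H_d = H/2 = 1.95 m (double drainage).
T_v = c_v·t/H_d² = 1×2/1.95² = 0.52597.
T_v = 0.52597 corresponds to the U > 60% branch:
U = 1 − 10^((1.781 − T_v)/0.933)/100 = 0.7786

U ≈ 77.9 %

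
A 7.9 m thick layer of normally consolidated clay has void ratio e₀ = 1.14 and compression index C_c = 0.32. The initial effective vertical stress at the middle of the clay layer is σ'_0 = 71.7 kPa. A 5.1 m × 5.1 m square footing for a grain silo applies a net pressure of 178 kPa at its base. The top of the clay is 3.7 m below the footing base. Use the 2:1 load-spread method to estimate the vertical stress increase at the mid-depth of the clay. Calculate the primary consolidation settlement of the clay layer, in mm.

Mid-depth of clay below the footing base: z = 3.7 + 7.9/2 = 7.65 m.
Stress increase at mid-clay by the 2:1 spreading method:
Δσ = qBL/((B+z)(L+z)) = 178×5.1×5.1/((5.1+7.65)(5.1+7.65)) = 28.48 kPa
Final effective stress: σ'_f = σ'_0 + Δσ = 71.7 + 28.48 = 100.18 kPa.
Normally consolidated clay, so the full stress increment lies on the virgin compression line:
S_c = C_c·H/(1+e₀)·log₁₀(σ'_f/σ'_0) = 0.32×7.9/(1+1.14)×log₁₀(100.18/71.7)
    = 1.1813 × 0.14526 = 0.1716 m

S_c ≈ 172 mm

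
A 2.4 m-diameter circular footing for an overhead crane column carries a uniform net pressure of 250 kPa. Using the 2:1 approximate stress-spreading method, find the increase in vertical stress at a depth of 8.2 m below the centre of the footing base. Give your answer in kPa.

By the 2:1 method the load spreads at 1 horizontal : 2 vertical, so at depth z the loaded area has grown by z in each plan dimension:
Δσ ≈ qD²/(D+z)² = 250×2.4²/(2.4+8.2)² = 12.816 kPa

Δσ_z ≈ 12.8 kPa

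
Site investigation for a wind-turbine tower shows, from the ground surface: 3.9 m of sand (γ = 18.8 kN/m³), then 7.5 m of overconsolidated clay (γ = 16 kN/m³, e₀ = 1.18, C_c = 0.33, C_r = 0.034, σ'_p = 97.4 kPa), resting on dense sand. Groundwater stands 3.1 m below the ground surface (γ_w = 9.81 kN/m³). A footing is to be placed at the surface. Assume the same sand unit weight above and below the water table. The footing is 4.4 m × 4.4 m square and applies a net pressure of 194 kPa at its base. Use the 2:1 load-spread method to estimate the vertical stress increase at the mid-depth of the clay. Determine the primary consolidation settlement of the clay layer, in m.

S_c ≈ 0.0847 m

Mid-depth of clay below the ground surface: z = 3.9 + 7.5/2 = 7.65 m.
Total vertical stress at mid-clay: σ_v = 18.8×3.9 + 16×3.75 = 133.32 kPa.
Pore pressure: u = 9.81×(7.65 − 3.1) = 44.636 kPa.
Initial effective stress: σ'_0 = σ_v − u = 133.32 − 44.636 = 88.684 kPa.
Stress increase at mid-clay by the 2:1 spreading method:
Δσ = qBL/((B+z)(L+z)) = 194×4.4×4.4/((4.4+7.65)(4.4+7.65)) = 25.866 kPa
Final effective stress: σ'_f = 88.684 + 25.866 = 114.55 kPa.
σ'_f = 114.55 > σ'_p = 97.4 kPa, so the stress path crosses the preconsolidation pressure — recompression up to σ'_p, then virgin compression beyond:
S_c = H/(1+e₀)·[C_r·log₁₀(σ'_p/σ'_0) + C_c·log₁₀(σ'_f/σ'_p)]
    = 7.5/2.18 × [0.034×log₁₀(97.4/88.684) + 0.33×log₁₀(114.55/97.4)]
    = 3.4404 × [0.0013843 + 0.023244] = 0.08473 m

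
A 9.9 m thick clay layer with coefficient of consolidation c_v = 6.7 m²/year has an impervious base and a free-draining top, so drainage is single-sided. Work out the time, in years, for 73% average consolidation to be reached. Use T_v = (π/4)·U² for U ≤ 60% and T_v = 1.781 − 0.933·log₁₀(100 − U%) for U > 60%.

Drainage path length: H_d = H = 9.9 m (single drainage).
U > 60%: T_v = 1.781 − 0.933·log₁₀(100 − 73) = 0.44554.
t = T_v·H_d²/c_v = 0.44554×9.9²/6.7 = 6.518 years.

t ≈ 6.52 years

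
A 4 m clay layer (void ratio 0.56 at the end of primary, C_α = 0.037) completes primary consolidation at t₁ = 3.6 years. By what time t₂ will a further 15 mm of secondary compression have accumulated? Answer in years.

t₂ ≈ 5.18 years

S_s = C_α·H/(1+e_p)·log₁₀(t₂/t₁) ⇒ log₁₀(t₂/t₁) = S_s·(1+e_p)/(C_α·H).
log₁₀(t₂/t₁) = 0.015 × (1+0.56) / (0.037×4) = 0.1581
t₂ = t₁ × 10^0.1581 = 3.6 × 1.439 = 5.181 years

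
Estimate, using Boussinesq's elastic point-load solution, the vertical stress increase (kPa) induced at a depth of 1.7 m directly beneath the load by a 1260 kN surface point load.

Boussinesq vertical stress below a point load on an elastic half-space:
Δσ_z = 3P/(2πz²) · [1 + (r/z)²]^(−5/2)
r/z = 0/1.7 = 0; [1+(r/z)²]^(−5/2) = 1.
Δσ_z = 3×1260/(2π×1.7²) × 1 = 208.17 × 1 = 208.2 kPa

Δσ_z ≈ 208 kPa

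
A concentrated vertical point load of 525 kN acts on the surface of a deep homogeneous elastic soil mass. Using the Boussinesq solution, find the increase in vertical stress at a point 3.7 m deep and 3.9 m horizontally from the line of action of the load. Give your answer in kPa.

Boussinesq vertical stress below a point load on an elastic half-space:
Δσ_z = 3P/(2πz²) · [1 + (r/z)²]^(−5/2)
r/z = 3.9/3.7 = 1.0541; [1+(r/z)²]^(−5/2) = 0.15444.
Δσ_z = 3×525/(2π×3.7²) × 0.15444 = 18.31 × 0.15444 = 2.828 kPa

Δσ_z ≈ 2.83 kPa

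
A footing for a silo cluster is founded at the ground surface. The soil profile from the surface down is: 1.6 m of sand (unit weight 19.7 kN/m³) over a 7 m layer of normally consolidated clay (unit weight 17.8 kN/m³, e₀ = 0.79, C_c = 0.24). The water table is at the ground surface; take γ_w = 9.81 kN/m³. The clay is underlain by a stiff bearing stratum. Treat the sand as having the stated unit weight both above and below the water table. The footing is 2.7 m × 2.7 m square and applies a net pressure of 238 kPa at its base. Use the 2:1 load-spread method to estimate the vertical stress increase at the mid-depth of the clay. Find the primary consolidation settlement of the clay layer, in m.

Mid-depth of clay below the ground surface: z = 1.6 + 7/2 = 5.1 m.
Total vertical stress at mid-clay: σ_v = 19.7×1.6 + 17.8×3.5 = 93.82 kPa.
Pore pressure: u = 9.81×(5.1 − 0) = 50.031 kPa.
Initial effective stress: σ'_0 = σ_v − u = 93.82 − 50.031 = 43.789 kPa.
Stress increase at mid-clay by the 2:1 spreading method:
Δσ = qBL/((B+z)(L+z)) = 238×2.7×2.7/((2.7+5.1)(2.7+5.1)) = 28.518 kPa
Final effective stress: σ'_f = σ'_0 + Δσ = 43.789 + 28.518 = 72.307 kPa.
Normally consolidated clay, so the full stress increment lies on the virgin compression line:
S_c = C_c·H/(1+e₀)·log₁₀(σ'_f/σ'_0) = 0.24×7/(1+0.79)×log₁₀(72.307/43.789)
    = 0.93855 × 0.21782 = 0.2044 m

S_c ≈ 0.204 m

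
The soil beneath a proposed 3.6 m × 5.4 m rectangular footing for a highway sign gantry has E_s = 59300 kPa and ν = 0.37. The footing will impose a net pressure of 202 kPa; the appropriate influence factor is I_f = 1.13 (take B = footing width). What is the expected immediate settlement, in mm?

Immediate (elastic) settlement: S_e = q·B·(1−ν²)/E_s · I_f.
S_e = 202 × 3.6 × (1 − 0.37²) / 59300 × 1.13
    = 202 × 3.6 × 0.8631 / 59300 × 1.13
    = 0.01196 m = 11.96 mm

S_e ≈ 12 mm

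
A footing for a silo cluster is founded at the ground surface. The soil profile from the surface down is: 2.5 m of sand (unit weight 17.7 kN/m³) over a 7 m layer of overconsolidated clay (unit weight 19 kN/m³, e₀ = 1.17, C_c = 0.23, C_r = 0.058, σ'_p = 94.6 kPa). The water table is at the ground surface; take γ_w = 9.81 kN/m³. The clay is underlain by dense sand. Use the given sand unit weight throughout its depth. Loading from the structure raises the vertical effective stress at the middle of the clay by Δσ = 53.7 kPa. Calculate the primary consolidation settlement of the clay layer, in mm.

S_c ≈ 84.2 mm

Mid-depth of clay below the ground surface: z = 2.5 + 7/2 = 6 m.
Total vertical stress at mid-clay: σ_v = 17.7×2.5 + 19×3.5 = 110.75 kPa.
Pore pressure: u = 9.81×(6 − 0) = 58.86 kPa.
Initial effective stress: σ'_0 = σ_v − u = 110.75 − 58.86 = 51.89 kPa.
Final effective stress: σ'_f = 51.89 + 53.7 = 105.59 kPa.
σ'_f = 105.59 > σ'_p = 94.6 kPa, so the stress path crosses the preconsolidation pressure — recompression up to σ'_p, then virgin compression beyond:
S_c = H/(1+e₀)·[C_r·log₁₀(σ'_p/σ'_0) + C_c·log₁₀(σ'_f/σ'_p)]
    = 7/2.17 × [0.058×log₁₀(94.6/51.89) + 0.23×log₁₀(105.59/94.6)]
    = 3.2258 × [0.015127 + 0.010978] = 0.08421 m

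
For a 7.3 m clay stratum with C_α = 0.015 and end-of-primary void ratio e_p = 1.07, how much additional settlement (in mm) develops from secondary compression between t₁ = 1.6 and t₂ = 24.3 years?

Secondary compression: S_s = C_α·H/(1+e_p)·log₁₀(t₂/t₁)
S_s = 0.015×7.3/(1+1.07)×log₁₀(24.3/1.6)
    = 0.0529 × 1.181 = 0.0625 m

S_s ≈ 62.5 mm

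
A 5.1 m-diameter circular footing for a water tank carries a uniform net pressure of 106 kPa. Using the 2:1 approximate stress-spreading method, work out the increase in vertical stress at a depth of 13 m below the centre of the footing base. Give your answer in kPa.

By the 2:1 method the load spreads at 1 horizontal : 2 vertical, so at depth z the loaded area has grown by z in each plan dimension:
Δσ ≈ qD²/(D+z)² = 106×5.1²/(5.1+13)² = 8.4157 kPa

Δσ_z ≈ 8.42 kPa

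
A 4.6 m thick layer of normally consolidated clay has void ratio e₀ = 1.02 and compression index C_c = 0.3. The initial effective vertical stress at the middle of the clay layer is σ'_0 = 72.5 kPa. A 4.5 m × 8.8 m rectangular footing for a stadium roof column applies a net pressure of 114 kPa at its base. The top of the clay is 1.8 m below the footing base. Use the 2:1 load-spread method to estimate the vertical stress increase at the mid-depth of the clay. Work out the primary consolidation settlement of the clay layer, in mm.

S_c ≈ 132 mm

Mid-depth of clay below the footing base: z = 1.8 + 4.6/2 = 4.1 m.
Stress increase at mid-clay by the 2:1 spreading method:
Δσ = qBL/((B+z)(L+z)) = 114×4.5×8.8/((4.5+4.1)(8.8+4.1)) = 40.692 kPa
Final effective stress: σ'_f = σ'_0 + Δσ = 72.5 + 40.692 = 113.19 kPa.
Normally consolidated clay, so the full stress increment lies on the virgin compression line:
S_c = C_c·H/(1+e₀)·log₁₀(σ'_f/σ'_0) = 0.3×4.6/(1+1.02)×log₁₀(113.19/72.5)
    = 0.68317 × 0.19347 = 0.1322 m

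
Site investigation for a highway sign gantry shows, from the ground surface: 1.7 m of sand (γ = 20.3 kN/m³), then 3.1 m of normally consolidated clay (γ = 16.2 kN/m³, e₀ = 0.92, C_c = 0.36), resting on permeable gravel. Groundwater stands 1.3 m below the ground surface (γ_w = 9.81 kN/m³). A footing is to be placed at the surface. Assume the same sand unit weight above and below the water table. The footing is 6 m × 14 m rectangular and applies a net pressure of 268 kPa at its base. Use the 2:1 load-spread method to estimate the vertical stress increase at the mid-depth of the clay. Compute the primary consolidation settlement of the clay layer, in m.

Mid-depth of clay below the ground surface: z = 1.7 + 3.1/2 = 3.25 m.
Total vertical stress at mid-clay: σ_v = 20.3×1.7 + 16.2×1.55 = 59.62 kPa.
Pore pressure: u = 9.81×(3.25 − 1.3) = 19.13 kPa.
Initial effective stress: σ'_0 = σ_v − u = 59.62 − 19.13 = 40.49 kPa.
Stress increase at mid-clay by the 2:1 spreading method:
Δσ = qBL/((B+z)(L+z)) = 268×6×14/((6+3.25)(14+3.25)) = 141.09 kPa
Final effective stress: σ'_f = σ'_0 + Δσ = 40.49 + 141.09 = 181.58 kPa.
Normally consolidated clay, so the full stress increment lies on the virgin compression line:
S_c = C_c·H/(1+e₀)·log₁₀(σ'_f/σ'_0) = 0.36×3.1/(1+0.92)×log₁₀(181.58/40.49)
    = 0.58125 × 0.65172 = 0.3788 m

S_c ≈ 0.379 m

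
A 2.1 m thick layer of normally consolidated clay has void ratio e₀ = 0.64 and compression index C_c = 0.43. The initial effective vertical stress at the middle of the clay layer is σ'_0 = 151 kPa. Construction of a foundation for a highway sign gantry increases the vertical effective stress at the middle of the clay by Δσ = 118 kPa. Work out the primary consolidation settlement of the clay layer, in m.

Final effective stress: σ'_f = σ'_0 + Δσ = 151 + 118 = 269 kPa.
Normally consolidated clay, so the full stress increment lies on the virgin compression line:
S_c = C_c·H/(1+e₀)·log₁₀(σ'_f/σ'_0) = 0.43×2.1/(1+0.64)×log₁₀(269/151)
    = 0.55061 × 0.25078 = 0.1381 m

S_c ≈ 0.138 m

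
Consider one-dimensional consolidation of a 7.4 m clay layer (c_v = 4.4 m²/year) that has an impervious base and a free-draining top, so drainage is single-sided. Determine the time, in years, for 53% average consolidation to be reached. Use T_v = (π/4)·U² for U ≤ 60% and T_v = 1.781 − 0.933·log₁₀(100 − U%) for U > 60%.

t ≈ 2.75 years

Drainage path length: H_d = H = 7.4 m (single drainage).
U ≤ 60%: T_v = (π/4)·U² = (π/4)×0.53² = 0.22062.
t = T_v·H_d²/c_v = 0.22062×7.4²/4.4 = 2.746 years.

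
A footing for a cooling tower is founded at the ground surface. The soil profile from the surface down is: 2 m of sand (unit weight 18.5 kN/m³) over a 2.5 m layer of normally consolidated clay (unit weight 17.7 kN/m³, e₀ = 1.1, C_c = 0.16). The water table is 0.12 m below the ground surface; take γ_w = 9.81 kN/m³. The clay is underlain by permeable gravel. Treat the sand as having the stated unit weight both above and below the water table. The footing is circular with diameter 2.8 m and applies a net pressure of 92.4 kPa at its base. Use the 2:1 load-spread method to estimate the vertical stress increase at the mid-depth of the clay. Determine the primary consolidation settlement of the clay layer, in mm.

Mid-depth of clay below the ground surface: z = 2 + 2.5/2 = 3.25 m.
Total vertical stress at mid-clay: σ_v = 18.5×2 + 17.7×1.25 = 59.125 kPa.
Pore pressure: u = 9.81×(3.25 − 0.12) = 30.705 kPa.
Initial effective stress: σ'_0 = σ_v − u = 59.125 − 30.705 = 28.42 kPa.
Stress increase at mid-clay by the 2:1 spreading method:
Δσ ≈ qD²/(D+z)² = 92.4×2.8²/(2.8+3.25)² = 19.791 kPa
Final effective stress: σ'_f = σ'_0 + Δσ = 28.42 + 19.791 = 48.211 kPa.
Normally consolidated clay, so the full stress increment lies on the virgin compression line:
S_c = C_c·H/(1+e₀)·log₁₀(σ'_f/σ'_0) = 0.16×2.5/(1+1.1)×log₁₀(48.211/28.42)
    = 0.19048 × 0.22952 = 0.04372 m

S_c ≈ 43.7 mm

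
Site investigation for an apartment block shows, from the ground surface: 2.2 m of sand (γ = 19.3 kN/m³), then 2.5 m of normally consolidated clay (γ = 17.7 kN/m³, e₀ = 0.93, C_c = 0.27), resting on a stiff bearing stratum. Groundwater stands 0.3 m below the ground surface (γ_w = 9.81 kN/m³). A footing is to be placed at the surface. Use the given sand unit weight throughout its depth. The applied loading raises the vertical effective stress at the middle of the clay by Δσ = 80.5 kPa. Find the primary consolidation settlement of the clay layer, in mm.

S_c ≈ 185 mm

Mid-depth of clay below the ground surface: z = 2.2 + 2.5/2 = 3.45 m.
Total vertical stress at mid-clay: σ_v = 19.3×2.2 + 17.7×1.25 = 64.585 kPa.
Pore pressure: u = 9.81×(3.45 − 0.3) = 30.902 kPa.
Initial effective stress: σ'_0 = σ_v − u = 64.585 − 30.902 = 33.683 kPa.
Final effective stress: σ'_f = σ'_0 + Δσ = 33.683 + 80.5 = 114.18 kPa.
Normally consolidated clay, so the full stress increment lies on the virgin compression line:
S_c = C_c·H/(1+e₀)·log₁₀(σ'_f/σ'_0) = 0.27×2.5/(1+0.93)×log₁₀(114.18/33.683)
    = 0.34974 × 0.53018 = 0.1854 m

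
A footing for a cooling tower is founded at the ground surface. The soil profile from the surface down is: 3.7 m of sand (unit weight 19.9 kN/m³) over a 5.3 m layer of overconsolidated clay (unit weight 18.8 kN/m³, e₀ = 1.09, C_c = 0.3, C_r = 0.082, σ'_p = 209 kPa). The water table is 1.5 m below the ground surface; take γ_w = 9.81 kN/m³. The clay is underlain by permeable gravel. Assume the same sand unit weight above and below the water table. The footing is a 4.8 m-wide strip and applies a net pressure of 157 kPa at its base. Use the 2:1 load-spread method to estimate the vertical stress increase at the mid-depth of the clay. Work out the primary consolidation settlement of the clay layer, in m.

S_c ≈ 0.0575 m

Mid-depth of clay below the ground surface: z = 3.7 + 5.3/2 = 6.35 m.
Total vertical stress at mid-clay: σ_v = 19.9×3.7 + 18.8×2.65 = 123.45 kPa.
Pore pressure: u = 9.81×(6.35 − 1.5) = 47.578 kPa.
Initial effective stress: σ'_0 = σ_v − u = 123.45 − 47.578 = 75.872 kPa.
Stress increase at mid-clay by the 2:1 spreading method:
Δσ = qB/(B+z) = 157×4.8/(4.8+6.35) = 67.587 kPa
Final effective stress: σ'_f = 75.872 + 67.587 = 143.46 kPa.
σ'_f = 143.46 ≤ σ'_p = 209 kPa, so the clay remains overconsolidated and only the recompression index applies:
S_c = C_r·H/(1+e₀)·log₁₀(σ'_f/σ'_0) = 0.082×5.3/2.09×log₁₀(143.46/75.872)
    = 0.20794 × 0.27665 = 0.05753 m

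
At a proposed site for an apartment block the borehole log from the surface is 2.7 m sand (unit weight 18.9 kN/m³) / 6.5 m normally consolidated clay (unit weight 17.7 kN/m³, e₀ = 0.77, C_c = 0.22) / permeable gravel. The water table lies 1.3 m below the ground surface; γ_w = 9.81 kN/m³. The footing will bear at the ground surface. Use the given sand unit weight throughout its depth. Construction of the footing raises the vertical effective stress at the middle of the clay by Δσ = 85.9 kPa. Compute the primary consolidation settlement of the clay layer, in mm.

S_c ≈ 302 mm

Mid-depth of clay below the ground surface: z = 2.7 + 6.5/2 = 5.95 m.
Total vertical stress at mid-clay: σ_v = 18.9×2.7 + 17.7×3.25 = 108.56 kPa.
Pore pressure: u = 9.81×(5.95 − 1.3) = 45.617 kPa.
Initial effective stress: σ'_0 = σ_v − u = 108.56 − 45.617 = 62.943 kPa.
Final effective stress: σ'_f = σ'_0 + Δσ = 62.943 + 85.9 = 148.84 kPa.
Normally consolidated clay, so the full stress increment lies on the virgin compression line:
S_c = C_c·H/(1+e₀)·log₁₀(σ'_f/σ'_0) = 0.22×6.5/(1+0.77)×log₁₀(148.84/62.943)
    = 0.80791 × 0.37377 = 0.302 m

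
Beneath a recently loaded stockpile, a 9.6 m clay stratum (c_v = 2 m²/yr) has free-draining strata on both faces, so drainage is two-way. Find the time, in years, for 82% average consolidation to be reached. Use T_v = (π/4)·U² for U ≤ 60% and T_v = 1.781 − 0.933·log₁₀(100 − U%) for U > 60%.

t ≈ 7.03 years

Drainage path length: H_d = H/2 = 4.8 m (double drainage).
U > 60%: T_v = 1.781 − 0.933·log₁₀(100 − 82) = 0.60983.
t = T_v·H_d²/c_v = 0.60983×4.8²/2 = 7.025 years.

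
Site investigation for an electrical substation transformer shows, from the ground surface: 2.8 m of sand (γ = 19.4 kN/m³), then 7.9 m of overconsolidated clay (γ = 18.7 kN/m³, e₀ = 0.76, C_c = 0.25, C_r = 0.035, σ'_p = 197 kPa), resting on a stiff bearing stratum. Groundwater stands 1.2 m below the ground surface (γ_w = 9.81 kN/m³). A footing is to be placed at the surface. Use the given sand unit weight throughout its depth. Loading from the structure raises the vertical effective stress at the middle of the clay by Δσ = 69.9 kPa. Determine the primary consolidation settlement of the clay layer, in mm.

S_c ≈ 45.5 mm

Mid-depth of clay below the ground surface: z = 2.8 + 7.9/2 = 6.75 m.
Total vertical stress at mid-clay: σ_v = 19.4×2.8 + 18.7×3.95 = 128.19 kPa.
Pore pressure: u = 9.81×(6.75 − 1.2) = 54.446 kPa.
Initial effective stress: σ'_0 = σ_v − u = 128.19 − 54.446 = 73.744 kPa.
Final effective stress: σ'_f = 73.744 + 69.9 = 143.64 kPa.
σ'_f = 143.64 ≤ σ'_p = 197 kPa, so the clay remains overconsolidated and only the recompression index applies:
S_c = C_r·H/(1+e₀)·log₁₀(σ'_f/σ'_0) = 0.035×7.9/1.76×log₁₀(143.64/73.744)
    = 0.1571 × 0.28955 = 0.04549 m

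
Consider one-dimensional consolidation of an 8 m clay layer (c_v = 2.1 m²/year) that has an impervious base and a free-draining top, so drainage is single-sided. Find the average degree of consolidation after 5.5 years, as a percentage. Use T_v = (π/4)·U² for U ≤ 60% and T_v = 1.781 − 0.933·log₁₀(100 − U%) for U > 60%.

U ≈ 47.9 %

Drainage path length: H_d = H = 8 m (single drainage).
T_v = c_v·t/H_d² = 2.1×5.5/8² = 0.18047.
T_v = 0.18047 corresponds to the U ≤ 60% branch:
U = √(4T_v/π) = 0.4794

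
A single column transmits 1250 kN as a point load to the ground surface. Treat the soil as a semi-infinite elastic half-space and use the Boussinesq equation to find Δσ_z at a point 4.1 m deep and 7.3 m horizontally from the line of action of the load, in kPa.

Δσ_z ≈ 1 kPa

Boussinesq vertical stress below a point load on an elastic half-space:
Δσ_z = 3P/(2πz²) · [1 + (r/z)²]^(−5/2)
r/z = 7.3/4.1 = 1.7805; [1+(r/z)²]^(−5/2) = 0.028159.
Δσ_z = 3×1250/(2π×4.1²) × 0.028159 = 35.505 × 0.028159 = 0.9998 kPa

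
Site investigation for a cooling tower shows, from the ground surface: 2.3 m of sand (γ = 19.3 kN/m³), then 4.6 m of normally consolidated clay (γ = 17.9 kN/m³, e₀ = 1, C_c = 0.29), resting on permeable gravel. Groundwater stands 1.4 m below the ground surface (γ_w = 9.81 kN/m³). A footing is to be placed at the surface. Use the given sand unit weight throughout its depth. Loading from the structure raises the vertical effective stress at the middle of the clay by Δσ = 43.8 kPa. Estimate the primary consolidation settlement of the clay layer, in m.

S_c ≈ 0.172 m

Mid-depth of clay below the ground surface: z = 2.3 + 4.6/2 = 4.6 m.
Total vertical stress at mid-clay: σ_v = 19.3×2.3 + 17.9×2.3 = 85.56 kPa.
Pore pressure: u = 9.81×(4.6 − 1.4) = 31.392 kPa.
Initial effective stress: σ'_0 = σ_v − u = 85.56 − 31.392 = 54.168 kPa.
Final effective stress: σ'_f = σ'_0 + Δσ = 54.168 + 43.8 = 97.968 kPa.
Normally consolidated clay, so the full stress increment lies on the virgin compression line:
S_c = C_c·H/(1+e₀)·log₁₀(σ'_f/σ'_0) = 0.29×4.6/(1+1)×log₁₀(97.968/54.168)
    = 0.667 × 0.25734 = 0.1716 m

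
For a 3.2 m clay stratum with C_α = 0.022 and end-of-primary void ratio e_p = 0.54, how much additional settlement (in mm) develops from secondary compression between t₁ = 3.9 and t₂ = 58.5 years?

S_s ≈ 53.8 mm

Secondary compression: S_s = C_α·H/(1+e_p)·log₁₀(t₂/t₁)
S_s = 0.022×3.2/(1+0.54)×log₁₀(58.5/3.9)
    = 0.04571 × 1.176 = 0.05376 m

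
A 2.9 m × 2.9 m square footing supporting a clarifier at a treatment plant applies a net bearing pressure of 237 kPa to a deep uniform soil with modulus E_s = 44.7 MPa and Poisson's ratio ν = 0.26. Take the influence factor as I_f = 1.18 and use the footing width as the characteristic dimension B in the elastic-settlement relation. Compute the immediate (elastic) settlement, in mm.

Immediate (elastic) settlement: S_e = q·B·(1−ν²)/E_s · I_f.
E_s = 44.7 MPa = 44700 kPa.
S_e = 237 × 2.9 × (1 − 0.26²) / 44700 × 1.18
    = 237 × 2.9 × 0.9324 / 44700 × 1.18
    = 0.01692 m = 16.92 mm

S_e ≈ 16.9 mm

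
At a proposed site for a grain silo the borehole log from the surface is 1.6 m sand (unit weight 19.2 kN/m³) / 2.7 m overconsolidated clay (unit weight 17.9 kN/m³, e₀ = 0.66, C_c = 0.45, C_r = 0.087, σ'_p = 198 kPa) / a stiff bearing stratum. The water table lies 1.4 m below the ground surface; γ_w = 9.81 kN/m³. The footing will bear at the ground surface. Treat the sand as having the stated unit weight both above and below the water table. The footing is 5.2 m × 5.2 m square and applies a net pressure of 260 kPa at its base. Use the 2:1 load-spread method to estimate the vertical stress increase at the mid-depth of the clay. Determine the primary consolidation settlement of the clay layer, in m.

S_c ≈ 0.0799 m

Mid-depth of clay below the ground surface: z = 1.6 + 2.7/2 = 2.95 m.
Total vertical stress at mid-clay: σ_v = 19.2×1.6 + 17.9×1.35 = 54.885 kPa.
Pore pressure: u = 9.81×(2.95 − 1.4) = 15.206 kPa.
Initial effective stress: σ'_0 = σ_v − u = 54.885 − 15.206 = 39.679 kPa.
Stress increase at mid-clay by the 2:1 spreading method:
Δσ = qBL/((B+z)(L+z)) = 260×5.2×5.2/((5.2+2.95)(5.2+2.95)) = 105.84 kPa
Final effective stress: σ'_f = 39.679 + 105.84 = 145.52 kPa.
σ'_f = 145.52 ≤ σ'_p = 198 kPa, so the clay remains overconsolidated and only the recompression index applies:
S_c = C_r·H/(1+e₀)·log₁₀(σ'_f/σ'_0) = 0.087×2.7/1.66×log₁₀(145.52/39.679)
    = 0.14151 × 0.56436 = 0.07986 m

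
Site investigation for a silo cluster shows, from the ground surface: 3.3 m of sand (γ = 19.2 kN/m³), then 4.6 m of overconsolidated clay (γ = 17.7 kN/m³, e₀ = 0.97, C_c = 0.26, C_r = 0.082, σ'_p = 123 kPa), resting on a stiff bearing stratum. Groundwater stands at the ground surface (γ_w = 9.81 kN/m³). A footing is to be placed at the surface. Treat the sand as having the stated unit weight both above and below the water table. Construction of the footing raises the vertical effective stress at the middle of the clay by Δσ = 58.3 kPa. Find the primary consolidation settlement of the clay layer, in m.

Mid-depth of clay below the ground surface: z = 3.3 + 4.6/2 = 5.6 m.
Total vertical stress at mid-clay: σ_v = 19.2×3.3 + 17.7×2.3 = 104.07 kPa.
Pore pressure: u = 9.81×(5.6 − 0) = 54.936 kPa.
Initial effective stress: σ'_0 = σ_v − u = 104.07 − 54.936 = 49.134 kPa.
Final effective stress: σ'_f = 49.134 + 58.3 = 107.43 kPa.
σ'_f = 107.43 ≤ σ'_p = 123 kPa, so the clay remains overconsolidated and only the recompression index applies:
S_c = C_r·H/(1+e₀)·log₁₀(σ'_f/σ'_0) = 0.082×4.6/1.97×log₁₀(107.43/49.134)
    = 0.19147 × 0.33974 = 0.06505 m

S_c ≈ 0.0651 m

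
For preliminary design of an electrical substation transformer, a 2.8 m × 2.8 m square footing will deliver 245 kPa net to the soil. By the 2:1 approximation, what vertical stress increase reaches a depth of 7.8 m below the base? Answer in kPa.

Δσ_z ≈ 17.1 kPa

By the 2:1 method the load spreads at 1 horizontal : 2 vertical, so at depth z the loaded area has grown by z in each plan dimension:
Δσ = qBL/((B+z)(L+z)) = 245×2.8×2.8/((2.8+7.8)(2.8+7.8)) = 17.095 kPa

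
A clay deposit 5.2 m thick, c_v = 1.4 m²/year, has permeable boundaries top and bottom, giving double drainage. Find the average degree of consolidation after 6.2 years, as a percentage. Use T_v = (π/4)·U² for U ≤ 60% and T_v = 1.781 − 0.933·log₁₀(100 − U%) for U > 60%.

Drainage path length: H_d = H/2 = 2.6 m (double drainage).
T_v = c_v·t/H_d² = 1.4×6.2/2.6² = 1.284.
T_v = 1.284 corresponds to the U > 60% branch:
U = 1 − 10^((1.781 − T_v)/0.933)/100 = 0.9659

U ≈ 96.6 %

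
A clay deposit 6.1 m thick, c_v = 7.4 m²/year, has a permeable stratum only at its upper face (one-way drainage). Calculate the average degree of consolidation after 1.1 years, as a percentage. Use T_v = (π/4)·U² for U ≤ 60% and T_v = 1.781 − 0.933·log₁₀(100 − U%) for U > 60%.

Drainage path length: H_d = H = 6.1 m (single drainage).
T_v = c_v·t/H_d² = 7.4×1.1/6.1² = 0.21876.
T_v = 0.21876 corresponds to the U ≤ 60% branch:
U = √(4T_v/π) = 0.5278

U ≈ 52.8 %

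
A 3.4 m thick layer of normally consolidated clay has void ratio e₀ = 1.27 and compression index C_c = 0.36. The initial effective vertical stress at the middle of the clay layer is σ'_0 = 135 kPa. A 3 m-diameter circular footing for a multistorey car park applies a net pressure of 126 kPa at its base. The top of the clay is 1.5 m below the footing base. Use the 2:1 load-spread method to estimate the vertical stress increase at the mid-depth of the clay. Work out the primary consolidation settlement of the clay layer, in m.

Mid-depth of clay below the footing base: z = 1.5 + 3.4/2 = 3.2 m.
Stress increase at mid-clay by the 2:1 spreading method:
Δσ ≈ qD²/(D+z)² = 126×3²/(3+3.2)² = 29.501 kPa
Final effective stress: σ'_f = σ'_0 + Δσ = 135 + 29.501 = 164.5 kPa.
Normally consolidated clay, so the full stress increment lies on the virgin compression line:
S_c = C_c·H/(1+e₀)·log₁₀(σ'_f/σ'_0) = 0.36×3.4/(1+1.27)×log₁₀(164.5/135)
    = 0.53921 × 0.085832 = 0.04628 m

S_c ≈ 0.0463 m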